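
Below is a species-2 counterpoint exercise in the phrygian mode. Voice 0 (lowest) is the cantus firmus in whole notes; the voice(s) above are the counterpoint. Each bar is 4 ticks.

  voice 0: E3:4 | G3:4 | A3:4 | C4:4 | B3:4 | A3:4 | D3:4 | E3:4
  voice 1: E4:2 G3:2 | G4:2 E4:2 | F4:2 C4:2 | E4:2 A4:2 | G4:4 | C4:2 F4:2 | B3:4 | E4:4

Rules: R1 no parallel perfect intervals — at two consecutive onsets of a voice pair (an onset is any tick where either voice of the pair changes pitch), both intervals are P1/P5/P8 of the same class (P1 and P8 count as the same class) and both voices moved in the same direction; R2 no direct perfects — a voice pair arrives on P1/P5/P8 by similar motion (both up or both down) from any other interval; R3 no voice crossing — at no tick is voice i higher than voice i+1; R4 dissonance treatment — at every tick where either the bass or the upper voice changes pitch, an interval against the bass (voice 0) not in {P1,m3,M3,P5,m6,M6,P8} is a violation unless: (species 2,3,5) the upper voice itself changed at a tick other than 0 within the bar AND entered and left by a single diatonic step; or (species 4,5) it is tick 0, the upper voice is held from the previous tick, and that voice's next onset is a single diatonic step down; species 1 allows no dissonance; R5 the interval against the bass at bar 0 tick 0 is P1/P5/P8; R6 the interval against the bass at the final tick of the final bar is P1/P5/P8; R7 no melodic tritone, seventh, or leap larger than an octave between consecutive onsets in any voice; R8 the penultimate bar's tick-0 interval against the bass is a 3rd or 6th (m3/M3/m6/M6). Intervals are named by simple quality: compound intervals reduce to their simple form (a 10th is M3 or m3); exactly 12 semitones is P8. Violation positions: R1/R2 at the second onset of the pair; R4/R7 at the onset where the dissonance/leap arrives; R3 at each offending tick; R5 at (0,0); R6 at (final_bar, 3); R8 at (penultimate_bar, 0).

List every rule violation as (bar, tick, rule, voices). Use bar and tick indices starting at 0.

(1, 0, R2, (0, 1))
(6, 0, R7, (1,))
(7, 0, R2, (0, 1))

bar 0: v0=E3 v1=E4 downbeat P8
bar 1: v0=G3 v1=G4 downbeat P8
bar 2: v0=A3 v1=F4 downbeat m6
bar 3: v0=C4 v1=E4 downbeat M3
bar 4: v0=B3 v1=G4 downbeat m6
bar 5: v0=A3 v1=C4 downbeat m3
bar 6: v0=D3 v1=B3 downbeat M6
bar 7: v0=E3 v1=E4 downbeat P8
  -> R2 @ bar 1 tick 0 v(0, 1): E3/G3 m3 -> G3/G4 P8 similar
  -> R7 @ bar 6 tick 0 v(1,): F4->B3 leap 6st
  -> R2 @ bar 7 tick 0 v(0, 1): D3/B3 M6 -> E3/E4 P8 similar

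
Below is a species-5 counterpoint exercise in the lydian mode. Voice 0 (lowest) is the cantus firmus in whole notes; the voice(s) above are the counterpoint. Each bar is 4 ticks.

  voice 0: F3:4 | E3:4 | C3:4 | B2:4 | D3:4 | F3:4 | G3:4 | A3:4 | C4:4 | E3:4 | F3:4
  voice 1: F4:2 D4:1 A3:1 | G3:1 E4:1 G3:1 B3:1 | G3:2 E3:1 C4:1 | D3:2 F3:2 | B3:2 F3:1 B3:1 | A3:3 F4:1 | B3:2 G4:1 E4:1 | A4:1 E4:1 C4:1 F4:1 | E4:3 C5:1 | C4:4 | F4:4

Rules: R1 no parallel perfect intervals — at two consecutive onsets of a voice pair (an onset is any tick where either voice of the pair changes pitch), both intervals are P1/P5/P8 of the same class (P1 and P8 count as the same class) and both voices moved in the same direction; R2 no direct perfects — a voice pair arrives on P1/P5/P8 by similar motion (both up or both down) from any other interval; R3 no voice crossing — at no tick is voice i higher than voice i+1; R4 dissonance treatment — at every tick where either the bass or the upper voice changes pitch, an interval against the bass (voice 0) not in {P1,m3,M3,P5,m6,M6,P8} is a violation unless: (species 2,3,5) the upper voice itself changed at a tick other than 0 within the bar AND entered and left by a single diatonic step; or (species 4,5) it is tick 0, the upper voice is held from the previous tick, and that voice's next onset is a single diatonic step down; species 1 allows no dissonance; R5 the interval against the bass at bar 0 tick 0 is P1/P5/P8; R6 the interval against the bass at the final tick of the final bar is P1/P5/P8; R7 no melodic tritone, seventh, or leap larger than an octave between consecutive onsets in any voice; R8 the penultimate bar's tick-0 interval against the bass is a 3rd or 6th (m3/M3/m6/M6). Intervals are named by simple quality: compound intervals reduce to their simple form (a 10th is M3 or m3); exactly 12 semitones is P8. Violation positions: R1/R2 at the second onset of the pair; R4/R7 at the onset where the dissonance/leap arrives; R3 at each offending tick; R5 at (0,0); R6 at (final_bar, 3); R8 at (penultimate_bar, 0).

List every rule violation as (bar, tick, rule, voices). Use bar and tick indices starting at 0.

(2, 0, R1, (0, 1))
(3, 0, R7, (1,))
(3, 2, R4, (0, 1))
(4, 0, R7, (1,))
(4, 2, R7, (1,))
(4, 3, R7, (1,))
(6, 0, R7, (1,))
(7, 0, R2, (0, 1))
(10, 0, R2, (0, 1))

bar 0: v0=F3 v1=F4 downbeat P8
bar 1: v0=E3 v1=G3 downbeat m3
bar 2: v0=C3 v1=G3 downbeat P5
bar 3: v0=B2 v1=D3 downbeat m3
bar 4: v0=D3 v1=B3 downbeat M6
bar 5: v0=F3 v1=A3 downbeat M3
bar 6: v0=G3 v1=B3 downbeat M3
bar 7: v0=A3 v1=A4 downbeat P8
bar 8: v0=C4 v1=E4 downbeat M3
bar 9: v0=E3 v1=C4 downbeat m6
bar 10: v0=F3 v1=F4 downbeat P8
  -> R1 @ bar 2 tick 0 v(0, 1): E3/B3 P5 -> C3/G3 P5 similar
  -> R7 @ bar 3 tick 0 v(1,): C4->D3 leap 10st
  -> R4 @ bar 3 tick 2 v(0, 1): B2/F3 TT untreated
  -> R7 @ bar 4 tick 0 v(1,): F3->B3 leap 6st
  -> R7 @ bar 4 tick 2 v(1,): B3->F3 leap 6st
  -> R7 @ bar 4 tick 3 v(1,): F3->B3 leap 6st
  -> R7 @ bar 6 tick 0 v(1,): F4->B3 leap 6st
  -> R2 @ bar 7 tick 0 v(0, 1): G3/E4 M6 -> A3/A4 P8 similar
  -> R2 @ bar 10 tick 0 v(0, 1): E3/C4 m6 -> F3/F4 P8 similar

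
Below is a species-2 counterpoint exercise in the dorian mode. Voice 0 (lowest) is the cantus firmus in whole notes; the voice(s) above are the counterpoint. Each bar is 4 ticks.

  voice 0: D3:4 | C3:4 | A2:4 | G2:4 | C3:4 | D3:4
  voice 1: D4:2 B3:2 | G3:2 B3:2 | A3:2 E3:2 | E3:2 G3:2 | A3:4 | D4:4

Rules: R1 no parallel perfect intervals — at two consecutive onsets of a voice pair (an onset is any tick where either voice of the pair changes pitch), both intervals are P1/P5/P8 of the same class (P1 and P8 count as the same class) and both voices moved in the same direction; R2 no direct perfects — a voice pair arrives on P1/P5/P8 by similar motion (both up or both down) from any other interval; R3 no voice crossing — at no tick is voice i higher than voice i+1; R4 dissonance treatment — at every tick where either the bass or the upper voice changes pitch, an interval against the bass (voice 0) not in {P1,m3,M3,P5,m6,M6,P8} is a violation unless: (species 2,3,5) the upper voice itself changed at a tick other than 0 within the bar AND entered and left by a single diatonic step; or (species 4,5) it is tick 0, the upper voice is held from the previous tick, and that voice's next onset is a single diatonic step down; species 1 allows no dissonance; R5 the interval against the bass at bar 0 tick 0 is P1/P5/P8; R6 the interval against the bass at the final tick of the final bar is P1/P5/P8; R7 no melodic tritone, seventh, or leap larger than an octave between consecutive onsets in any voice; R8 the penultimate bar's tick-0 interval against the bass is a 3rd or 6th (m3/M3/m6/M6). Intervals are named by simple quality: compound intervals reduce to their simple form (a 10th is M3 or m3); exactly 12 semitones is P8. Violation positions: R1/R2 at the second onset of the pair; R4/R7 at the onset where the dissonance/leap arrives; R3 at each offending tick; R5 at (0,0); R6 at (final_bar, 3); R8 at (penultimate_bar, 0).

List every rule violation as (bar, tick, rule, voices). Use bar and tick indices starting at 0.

bar 0: v0=D3 v1=D4 downbeat P8
bar 1: v0=C3 v1=G3 downbeat P5
bar 2: v0=A2 v1=A3 downbeat P8
bar 3: v0=G2 v1=E3 downbeat M6
bar 4: v0=C3 v1=A3 downbeat M6
bar 5: v0=D3 v1=D4 downbeat P8
  -> R2 @ bar 1 tick 0 v(0, 1): D3/B3 M6 -> C3/G3 P5 similar
  -> R4 @ bar 1 tick 2 v(0, 1): C3/B3 M7 untreated
  -> R2 @ bar 2 tick 0 v(0, 1): C3/B3 M7 -> A2/A3 P8 similar
  -> R2 @ bar 5 tick 0 v(0, 1): C3/A3 M6 -> D3/D4 P8 similar

(1, 0, R2, (0, 1))
(1, 2, R4, (0, 1))
(2, 0, R2, (0, 1))
(5, 0, R2, (0, 1))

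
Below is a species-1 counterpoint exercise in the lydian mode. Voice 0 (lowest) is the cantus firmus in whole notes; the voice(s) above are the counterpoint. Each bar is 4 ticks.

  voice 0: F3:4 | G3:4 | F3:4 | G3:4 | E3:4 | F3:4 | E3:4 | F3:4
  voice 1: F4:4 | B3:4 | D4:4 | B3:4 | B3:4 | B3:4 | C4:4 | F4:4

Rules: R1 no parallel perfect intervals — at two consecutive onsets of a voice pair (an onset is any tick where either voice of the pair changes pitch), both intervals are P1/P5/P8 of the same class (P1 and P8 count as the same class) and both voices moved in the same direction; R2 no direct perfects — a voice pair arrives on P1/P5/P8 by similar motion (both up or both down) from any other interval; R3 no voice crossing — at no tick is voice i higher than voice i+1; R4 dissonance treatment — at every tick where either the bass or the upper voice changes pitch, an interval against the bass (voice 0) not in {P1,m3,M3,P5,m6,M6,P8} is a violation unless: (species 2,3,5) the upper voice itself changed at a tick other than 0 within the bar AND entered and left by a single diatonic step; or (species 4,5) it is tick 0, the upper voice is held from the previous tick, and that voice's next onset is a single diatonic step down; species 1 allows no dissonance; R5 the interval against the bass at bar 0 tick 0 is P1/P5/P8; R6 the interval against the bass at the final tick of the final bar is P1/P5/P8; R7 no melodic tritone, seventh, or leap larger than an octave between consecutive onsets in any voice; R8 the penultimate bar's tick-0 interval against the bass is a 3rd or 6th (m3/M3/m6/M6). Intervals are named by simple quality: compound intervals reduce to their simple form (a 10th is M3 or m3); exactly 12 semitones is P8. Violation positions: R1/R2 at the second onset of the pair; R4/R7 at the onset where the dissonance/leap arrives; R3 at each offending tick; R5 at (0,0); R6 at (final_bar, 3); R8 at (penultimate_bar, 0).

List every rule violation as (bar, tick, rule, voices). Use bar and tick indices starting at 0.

(1, 0, R7, (1,))
(5, 0, R4, (0, 1))
(7, 0, R2, (0, 1))

bar 0: v0=F3 v1=F4 downbeat P8
bar 1: v0=G3 v1=B3 downbeat M3
bar 2: v0=F3 v1=D4 downbeat M6
bar 3: v0=G3 v1=B3 downbeat M3
bar 4: v0=E3 v1=B3 downbeat P5
bar 5: v0=F3 v1=B3 downbeat TT
bar 6: v0=E3 v1=C4 downbeat m6
bar 7: v0=F3 v1=F4 downbeat P8
  -> R7 @ bar 1 tick 0 v(1,): F4->B3 leap 6st
  -> R4 @ bar 5 tick 0 v(0, 1): F3/B3 TT untreated
  -> R2 @ bar 7 tick 0 v(0, 1): E3/C4 m6 -> F3/F4 P8 similar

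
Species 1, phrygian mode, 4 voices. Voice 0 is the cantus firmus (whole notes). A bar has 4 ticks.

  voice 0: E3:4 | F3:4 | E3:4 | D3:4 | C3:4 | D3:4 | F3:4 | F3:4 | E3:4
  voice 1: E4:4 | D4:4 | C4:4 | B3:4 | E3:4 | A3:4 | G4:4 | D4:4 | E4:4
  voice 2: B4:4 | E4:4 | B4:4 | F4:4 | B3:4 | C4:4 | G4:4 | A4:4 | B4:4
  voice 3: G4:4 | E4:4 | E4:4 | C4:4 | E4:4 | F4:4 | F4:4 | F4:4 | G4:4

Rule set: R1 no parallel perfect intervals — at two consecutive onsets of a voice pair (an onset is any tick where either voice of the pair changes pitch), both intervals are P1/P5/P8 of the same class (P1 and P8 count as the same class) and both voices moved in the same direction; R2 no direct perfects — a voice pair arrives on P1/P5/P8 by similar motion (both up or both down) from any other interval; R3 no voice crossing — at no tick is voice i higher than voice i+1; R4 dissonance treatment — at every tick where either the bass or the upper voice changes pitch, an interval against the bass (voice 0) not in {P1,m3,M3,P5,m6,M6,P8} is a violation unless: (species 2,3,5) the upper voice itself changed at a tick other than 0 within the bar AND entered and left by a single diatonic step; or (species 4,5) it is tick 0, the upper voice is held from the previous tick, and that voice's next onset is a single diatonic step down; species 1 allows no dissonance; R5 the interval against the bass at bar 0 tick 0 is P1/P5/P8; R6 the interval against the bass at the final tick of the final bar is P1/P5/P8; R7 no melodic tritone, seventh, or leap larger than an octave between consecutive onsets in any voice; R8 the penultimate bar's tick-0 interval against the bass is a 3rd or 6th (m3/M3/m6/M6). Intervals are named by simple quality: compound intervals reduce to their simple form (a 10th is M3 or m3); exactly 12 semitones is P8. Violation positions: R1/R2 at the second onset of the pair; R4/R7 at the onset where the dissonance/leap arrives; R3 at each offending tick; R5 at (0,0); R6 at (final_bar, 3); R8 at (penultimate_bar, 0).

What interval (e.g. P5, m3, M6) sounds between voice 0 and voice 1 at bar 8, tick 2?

P8

voice 0=E3 voice 1=E4 -> P8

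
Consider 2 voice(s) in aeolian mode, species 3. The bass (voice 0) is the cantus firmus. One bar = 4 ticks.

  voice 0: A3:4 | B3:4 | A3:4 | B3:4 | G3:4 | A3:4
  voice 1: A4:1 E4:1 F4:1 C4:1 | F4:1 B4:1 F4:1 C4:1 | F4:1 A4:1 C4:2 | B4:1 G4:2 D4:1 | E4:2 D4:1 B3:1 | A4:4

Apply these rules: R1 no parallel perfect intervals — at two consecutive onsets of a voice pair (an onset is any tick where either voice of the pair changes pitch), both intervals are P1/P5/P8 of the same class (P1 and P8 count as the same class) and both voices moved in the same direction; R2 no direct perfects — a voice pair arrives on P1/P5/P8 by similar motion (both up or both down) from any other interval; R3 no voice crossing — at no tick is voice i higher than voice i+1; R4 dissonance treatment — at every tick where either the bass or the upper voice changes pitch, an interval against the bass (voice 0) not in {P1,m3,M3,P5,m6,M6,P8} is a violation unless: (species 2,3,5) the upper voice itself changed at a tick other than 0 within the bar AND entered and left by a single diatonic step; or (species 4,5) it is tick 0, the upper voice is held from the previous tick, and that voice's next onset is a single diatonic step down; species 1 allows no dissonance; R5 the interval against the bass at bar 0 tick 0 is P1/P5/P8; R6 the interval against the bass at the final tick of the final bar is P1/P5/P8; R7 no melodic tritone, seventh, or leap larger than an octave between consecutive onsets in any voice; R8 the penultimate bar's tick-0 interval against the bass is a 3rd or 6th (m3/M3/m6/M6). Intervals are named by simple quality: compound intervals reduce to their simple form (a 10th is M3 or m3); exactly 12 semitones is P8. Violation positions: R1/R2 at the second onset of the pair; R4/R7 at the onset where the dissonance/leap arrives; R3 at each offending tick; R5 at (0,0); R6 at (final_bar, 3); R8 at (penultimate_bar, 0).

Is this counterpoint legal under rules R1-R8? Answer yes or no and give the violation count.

bar 0: v0=A3 v1=A4 (P8)
bar 1: v0=B3 v1=F4 (TT)
bar 2: v0=A3 v1=F4 (m6)
bar 3: v0=B3 v1=B4 (P8)
bar 4: v0=G3 v1=E4 (M6)
bar 5: v0=A3 v1=A4 (P8)
  R4 @ bar1.0: B3/F4 TT untreated
  R7 @ bar1.1: F4->B4 leap 6st
  R4 @ bar1.2: B3/F4 TT untreated
  R7 @ bar1.2: B4->F4 leap 6st
  R4 @ bar1.3: B3/C4 m2 untreated
  R2 @ bar3.0: A3/C4 m3 -> B3/B4 P8 similar
  R7 @ bar3.0: C4->B4 leap 11st
  R2 @ bar5.0: G3/B3 M3 -> A3/A4 P8 similar
  R7 @ bar5.0: B3->A4 leap 10st

No (9 violations)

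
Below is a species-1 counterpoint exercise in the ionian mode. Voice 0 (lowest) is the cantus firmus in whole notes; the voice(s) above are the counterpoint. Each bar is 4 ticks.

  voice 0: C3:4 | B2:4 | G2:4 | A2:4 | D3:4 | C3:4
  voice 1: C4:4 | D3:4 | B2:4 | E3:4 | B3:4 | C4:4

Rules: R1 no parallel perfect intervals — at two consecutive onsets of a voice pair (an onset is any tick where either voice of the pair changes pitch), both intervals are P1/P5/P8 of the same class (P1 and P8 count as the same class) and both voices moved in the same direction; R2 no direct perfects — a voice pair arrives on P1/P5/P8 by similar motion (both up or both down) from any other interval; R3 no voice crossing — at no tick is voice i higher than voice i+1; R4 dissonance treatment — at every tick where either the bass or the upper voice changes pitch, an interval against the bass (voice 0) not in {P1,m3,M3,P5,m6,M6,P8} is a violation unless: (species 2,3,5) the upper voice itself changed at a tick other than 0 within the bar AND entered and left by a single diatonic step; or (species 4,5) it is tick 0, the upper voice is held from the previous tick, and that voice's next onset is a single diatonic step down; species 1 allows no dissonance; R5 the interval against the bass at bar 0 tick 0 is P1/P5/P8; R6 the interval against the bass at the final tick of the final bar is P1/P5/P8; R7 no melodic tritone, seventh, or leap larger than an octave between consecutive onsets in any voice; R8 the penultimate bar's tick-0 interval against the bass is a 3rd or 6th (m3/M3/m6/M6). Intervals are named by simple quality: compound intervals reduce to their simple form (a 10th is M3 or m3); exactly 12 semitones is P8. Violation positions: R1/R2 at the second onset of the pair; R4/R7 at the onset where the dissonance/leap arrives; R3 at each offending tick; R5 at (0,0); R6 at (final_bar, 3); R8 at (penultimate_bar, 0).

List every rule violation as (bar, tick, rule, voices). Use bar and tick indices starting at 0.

bar 0: v0=C3 v1=C4 downbeat P8
bar 1: v0=B2 v1=D3 downbeat m3
bar 2: v0=G2 v1=B2 downbeat M3
bar 3: v0=A2 v1=E3 downbeat P5
bar 4: v0=D3 v1=B3 downbeat M6
bar 5: v0=C3 v1=C4 downbeat P8
  -> R7 @ bar 1 tick 0 v(1,): C4->D3 leap 10st
  -> R2 @ bar 3 tick 0 v(0, 1): G2/B2 M3 -> A2/E3 P5 similar

(1, 0, R7, (1,))
(3, 0, R2, (0, 1))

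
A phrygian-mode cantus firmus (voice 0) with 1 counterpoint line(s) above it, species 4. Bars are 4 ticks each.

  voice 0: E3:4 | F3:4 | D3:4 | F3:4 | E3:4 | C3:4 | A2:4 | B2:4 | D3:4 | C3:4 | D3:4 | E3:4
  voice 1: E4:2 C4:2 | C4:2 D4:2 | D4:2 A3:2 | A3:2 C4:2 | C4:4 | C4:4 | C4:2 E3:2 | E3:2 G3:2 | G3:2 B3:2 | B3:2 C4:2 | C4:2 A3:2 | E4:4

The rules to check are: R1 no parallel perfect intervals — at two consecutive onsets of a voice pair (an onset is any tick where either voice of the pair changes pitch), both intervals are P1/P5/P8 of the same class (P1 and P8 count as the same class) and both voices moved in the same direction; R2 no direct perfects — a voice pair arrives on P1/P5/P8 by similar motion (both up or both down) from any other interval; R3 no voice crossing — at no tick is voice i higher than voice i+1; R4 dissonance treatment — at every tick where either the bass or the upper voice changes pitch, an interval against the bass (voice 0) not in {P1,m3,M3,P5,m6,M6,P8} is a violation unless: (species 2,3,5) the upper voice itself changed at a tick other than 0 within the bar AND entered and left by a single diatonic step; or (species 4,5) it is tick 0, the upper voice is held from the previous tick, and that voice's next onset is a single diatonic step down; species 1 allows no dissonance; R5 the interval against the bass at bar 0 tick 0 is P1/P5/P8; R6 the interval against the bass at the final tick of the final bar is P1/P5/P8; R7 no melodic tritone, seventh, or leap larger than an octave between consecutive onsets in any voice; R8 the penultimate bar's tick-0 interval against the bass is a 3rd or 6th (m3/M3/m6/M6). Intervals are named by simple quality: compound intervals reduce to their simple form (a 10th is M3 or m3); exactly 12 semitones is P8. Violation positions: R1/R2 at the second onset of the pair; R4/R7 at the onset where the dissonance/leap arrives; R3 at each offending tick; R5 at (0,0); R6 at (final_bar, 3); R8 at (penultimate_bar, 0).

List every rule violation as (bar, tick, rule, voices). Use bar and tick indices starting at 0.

bar 0: v0=E3 v1=E4 downbeat P8
bar 1: v0=F3 v1=C4 downbeat P5
bar 2: v0=D3 v1=D4 downbeat P8
bar 3: v0=F3 v1=A3 downbeat M3
bar 4: v0=E3 v1=C4 downbeat m6
bar 5: v0=C3 v1=C4 downbeat P8
bar 6: v0=A2 v1=C4 downbeat m3
bar 7: v0=B2 v1=E3 downbeat P4
bar 8: v0=D3 v1=G3 downbeat P4
bar 9: v0=C3 v1=B3 downbeat M7
bar 10: v0=D3 v1=C4 downbeat m7
bar 11: v0=E3 v1=E4 downbeat P8
  -> R4 @ bar 7 tick 0 v(0, 1): B2/E3 P4 untreated
  -> R4 @ bar 8 tick 0 v(0, 1): D3/G3 P4 untreated
  -> R4 @ bar 9 tick 0 v(0, 1): C3/B3 M7 untreated
  -> R4 @ bar 10 tick 0 v(0, 1): D3/C4 m7 untreated
  -> R8 @ bar 10 tick 0 v(0, 1): penult m7 not 3rd/6th
  -> R2 @ bar 11 tick 0 v(0, 1): D3/A3 P5 -> E3/E4 P8 similar

(7, 0, R4, (0, 1))
(8, 0, R4, (0, 1))
(9, 0, R4, (0, 1))
(10, 0, R4, (0, 1))
(10, 0, R8, (0, 1))
(11, 0, R2, (0, 1))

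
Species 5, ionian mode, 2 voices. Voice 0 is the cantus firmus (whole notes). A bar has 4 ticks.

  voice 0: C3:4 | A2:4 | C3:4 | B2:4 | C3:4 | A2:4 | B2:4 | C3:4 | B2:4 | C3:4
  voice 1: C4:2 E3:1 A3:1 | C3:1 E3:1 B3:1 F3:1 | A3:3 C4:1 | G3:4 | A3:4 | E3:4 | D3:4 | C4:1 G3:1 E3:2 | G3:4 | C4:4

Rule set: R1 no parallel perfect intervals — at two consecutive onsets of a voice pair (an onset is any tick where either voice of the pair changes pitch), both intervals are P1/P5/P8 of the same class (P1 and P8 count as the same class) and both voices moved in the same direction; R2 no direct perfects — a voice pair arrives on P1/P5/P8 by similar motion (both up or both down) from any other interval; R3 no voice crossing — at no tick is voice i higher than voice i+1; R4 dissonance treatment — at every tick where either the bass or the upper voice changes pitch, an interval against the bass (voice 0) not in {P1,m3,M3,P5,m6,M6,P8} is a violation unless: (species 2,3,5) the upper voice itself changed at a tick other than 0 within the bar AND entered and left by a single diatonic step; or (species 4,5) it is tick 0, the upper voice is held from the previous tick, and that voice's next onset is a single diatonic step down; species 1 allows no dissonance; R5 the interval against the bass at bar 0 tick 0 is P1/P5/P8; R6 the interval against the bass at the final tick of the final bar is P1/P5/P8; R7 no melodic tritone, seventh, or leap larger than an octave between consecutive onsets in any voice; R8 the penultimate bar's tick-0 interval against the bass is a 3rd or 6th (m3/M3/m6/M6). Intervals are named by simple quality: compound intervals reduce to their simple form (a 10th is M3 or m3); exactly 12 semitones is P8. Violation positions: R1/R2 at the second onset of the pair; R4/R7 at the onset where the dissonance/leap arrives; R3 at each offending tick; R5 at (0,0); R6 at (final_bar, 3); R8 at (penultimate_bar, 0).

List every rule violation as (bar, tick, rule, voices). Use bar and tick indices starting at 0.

(1, 2, R4, (0, 1))
(1, 3, R7, (1,))
(5, 0, R2, (0, 1))
(7, 0, R2, (0, 1))
(7, 0, R7, (1,))
(9, 0, R2, (0, 1))

bar 0: v0=C3 v1=C4 downbeat P8
bar 1: v0=A2 v1=C3 downbeat m3
bar 2: v0=C3 v1=A3 downbeat M6
bar 3: v0=B2 v1=G3 downbeat m6
bar 4: v0=C3 v1=A3 downbeat M6
bar 5: v0=A2 v1=E3 downbeat P5
bar 6: v0=B2 v1=D3 downbeat m3
bar 7: v0=C3 v1=C4 downbeat P8
bar 8: v0=B2 v1=G3 downbeat m6
bar 9: v0=C3 v1=C4 downbeat P8
  -> R4 @ bar 1 tick 2 v(0, 1): A2/B3 M2 untreated
  -> R7 @ bar 1 tick 3 v(1,): B3->F3 leap 6st
  -> R2 @ bar 5 tick 0 v(0, 1): C3/A3 M6 -> A2/E3 P5 similar
  -> R2 @ bar 7 tick 0 v(0, 1): B2/D3 m3 -> C3/C4 P8 similar
  -> R7 @ bar 7 tick 0 v(1,): D3->C4 leap 10st
  -> R2 @ bar 9 tick 0 v(0, 1): B2/G3 m6 -> C3/C4 P8 similar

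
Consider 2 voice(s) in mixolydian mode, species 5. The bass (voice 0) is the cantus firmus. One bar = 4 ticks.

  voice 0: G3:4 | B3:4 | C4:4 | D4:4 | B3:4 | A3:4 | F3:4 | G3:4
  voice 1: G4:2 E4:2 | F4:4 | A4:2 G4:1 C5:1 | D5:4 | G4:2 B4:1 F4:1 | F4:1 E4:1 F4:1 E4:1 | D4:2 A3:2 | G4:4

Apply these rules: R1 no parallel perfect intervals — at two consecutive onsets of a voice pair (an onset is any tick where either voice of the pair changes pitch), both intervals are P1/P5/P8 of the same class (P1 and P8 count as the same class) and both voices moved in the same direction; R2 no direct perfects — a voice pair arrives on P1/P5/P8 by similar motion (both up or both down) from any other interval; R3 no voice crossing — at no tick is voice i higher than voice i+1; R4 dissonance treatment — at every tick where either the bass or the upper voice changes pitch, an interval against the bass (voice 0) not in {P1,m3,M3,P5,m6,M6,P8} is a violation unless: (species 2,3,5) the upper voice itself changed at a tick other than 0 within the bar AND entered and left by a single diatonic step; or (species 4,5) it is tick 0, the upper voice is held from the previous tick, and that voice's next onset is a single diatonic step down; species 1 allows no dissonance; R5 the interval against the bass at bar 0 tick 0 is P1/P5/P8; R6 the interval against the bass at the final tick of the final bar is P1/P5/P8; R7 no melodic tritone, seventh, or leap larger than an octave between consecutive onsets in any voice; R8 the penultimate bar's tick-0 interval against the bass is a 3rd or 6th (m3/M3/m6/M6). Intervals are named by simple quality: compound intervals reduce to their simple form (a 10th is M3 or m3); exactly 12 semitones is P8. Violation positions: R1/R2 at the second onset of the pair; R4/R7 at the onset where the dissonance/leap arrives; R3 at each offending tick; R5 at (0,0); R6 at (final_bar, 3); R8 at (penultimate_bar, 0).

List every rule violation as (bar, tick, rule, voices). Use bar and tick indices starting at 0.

bar 0: v0=G3 v1=G4 downbeat P8
bar 1: v0=B3 v1=F4 downbeat TT
bar 2: v0=C4 v1=A4 downbeat M6
bar 3: v0=D4 v1=D5 downbeat P8
bar 4: v0=B3 v1=G4 downbeat m6
bar 5: v0=A3 v1=F4 downbeat m6
bar 6: v0=F3 v1=D4 downbeat M6
bar 7: v0=G3 v1=G4 downbeat P8
  -> R4 @ bar 1 tick 0 v(0, 1): B3/F4 TT untreated
  -> R1 @ bar 3 tick 0 v(0, 1): C4/C5 P8 -> D4/D5 P8 similar
  -> R4 @ bar 4 tick 3 v(0, 1): B3/F4 TT untreated
  -> R7 @ bar 4 tick 3 v(1,): B4->F4 leap 6st
  -> R2 @ bar 7 tick 0 v(0, 1): F3/A3 M3 -> G3/G4 P8 similar
  -> R7 @ bar 7 tick 0 v(1,): A3->G4 leap 10st

(1, 0, R4, (0, 1))
(3, 0, R1, (0, 1))
(4, 3, R4, (0, 1))
(4, 3, R7, (1,))
(7, 0, R2, (0, 1))
(7, 0, R7, (1,))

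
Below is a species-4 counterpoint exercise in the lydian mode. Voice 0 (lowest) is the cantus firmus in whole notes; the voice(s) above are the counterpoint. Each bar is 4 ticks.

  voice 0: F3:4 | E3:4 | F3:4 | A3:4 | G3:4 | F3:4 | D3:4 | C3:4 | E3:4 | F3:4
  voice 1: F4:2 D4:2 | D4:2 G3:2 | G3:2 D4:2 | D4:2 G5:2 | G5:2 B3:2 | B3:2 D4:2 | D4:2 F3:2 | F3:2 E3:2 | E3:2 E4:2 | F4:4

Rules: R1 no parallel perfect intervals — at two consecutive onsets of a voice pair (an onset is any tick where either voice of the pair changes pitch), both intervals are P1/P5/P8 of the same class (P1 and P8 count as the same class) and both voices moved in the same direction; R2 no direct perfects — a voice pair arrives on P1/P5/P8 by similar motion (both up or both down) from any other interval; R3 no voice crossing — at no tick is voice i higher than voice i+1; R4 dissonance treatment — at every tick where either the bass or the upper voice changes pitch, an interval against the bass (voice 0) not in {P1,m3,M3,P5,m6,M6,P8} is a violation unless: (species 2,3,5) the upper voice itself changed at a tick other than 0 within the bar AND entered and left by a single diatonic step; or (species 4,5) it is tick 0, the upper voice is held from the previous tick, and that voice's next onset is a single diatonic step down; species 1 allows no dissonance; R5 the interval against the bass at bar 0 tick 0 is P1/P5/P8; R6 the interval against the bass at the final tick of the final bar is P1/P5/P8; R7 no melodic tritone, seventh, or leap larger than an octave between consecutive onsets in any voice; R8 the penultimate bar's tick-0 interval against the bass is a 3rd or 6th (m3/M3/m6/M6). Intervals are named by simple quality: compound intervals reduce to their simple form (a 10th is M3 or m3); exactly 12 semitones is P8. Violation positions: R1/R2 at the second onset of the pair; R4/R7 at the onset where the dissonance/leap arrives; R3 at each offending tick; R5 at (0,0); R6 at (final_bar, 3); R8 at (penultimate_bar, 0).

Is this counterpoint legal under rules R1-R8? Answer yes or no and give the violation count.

No (9 violations)

bar 0: v0=F3 v1=F4 (P8)
bar 1: v0=E3 v1=D4 (m7)
bar 2: v0=F3 v1=G3 (M2)
bar 3: v0=A3 v1=D4 (P4)
bar 4: v0=G3 v1=G5 (P1)
bar 5: v0=F3 v1=B3 (TT)
bar 6: v0=D3 v1=D4 (P8)
bar 7: v0=C3 v1=F3 (P4)
bar 8: v0=E3 v1=E3 (P1)
bar 9: v0=F3 v1=F4 (P8)
  R4 @ bar1.0: E3/D4 m7 untreated
  R4 @ bar2.0: F3/G3 M2 untreated
  R4 @ bar3.0: A3/D4 P4 untreated
  R4 @ bar3.2: A3/G5 m7 untreated
  R7 @ bar3.2: D4->G5 leap 17st
  R7 @ bar4.2: G5->B3 leap 20st
  R4 @ bar5.0: F3/B3 TT untreated
  R8 @ bar8.0: penult P1 not 3rd/6th
  R1 @ bar9.0: E3/E4 P8 -> F3/F4 P8 similar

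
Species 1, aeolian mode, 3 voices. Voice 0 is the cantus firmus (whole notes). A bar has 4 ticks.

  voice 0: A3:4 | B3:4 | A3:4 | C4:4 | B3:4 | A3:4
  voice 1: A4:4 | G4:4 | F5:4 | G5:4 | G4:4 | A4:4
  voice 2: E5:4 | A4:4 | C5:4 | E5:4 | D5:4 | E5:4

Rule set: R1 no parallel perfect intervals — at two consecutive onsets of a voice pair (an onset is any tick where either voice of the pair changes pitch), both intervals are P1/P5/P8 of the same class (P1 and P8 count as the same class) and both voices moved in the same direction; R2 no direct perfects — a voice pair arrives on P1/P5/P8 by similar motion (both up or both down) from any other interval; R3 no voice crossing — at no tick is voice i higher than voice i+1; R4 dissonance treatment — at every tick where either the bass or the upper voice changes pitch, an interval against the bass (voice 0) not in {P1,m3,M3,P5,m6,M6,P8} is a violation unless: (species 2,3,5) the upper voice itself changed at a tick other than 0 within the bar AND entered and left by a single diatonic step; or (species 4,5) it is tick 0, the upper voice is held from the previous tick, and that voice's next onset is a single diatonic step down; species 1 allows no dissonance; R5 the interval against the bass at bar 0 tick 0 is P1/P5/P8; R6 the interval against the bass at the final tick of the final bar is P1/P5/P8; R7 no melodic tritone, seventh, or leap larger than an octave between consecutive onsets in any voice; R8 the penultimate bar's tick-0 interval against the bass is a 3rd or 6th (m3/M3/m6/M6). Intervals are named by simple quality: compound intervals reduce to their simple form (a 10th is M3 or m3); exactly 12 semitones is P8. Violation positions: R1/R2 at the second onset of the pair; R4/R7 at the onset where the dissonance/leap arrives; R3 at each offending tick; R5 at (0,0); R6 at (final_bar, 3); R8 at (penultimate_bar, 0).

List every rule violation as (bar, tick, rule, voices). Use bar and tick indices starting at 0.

(1, 0, R4, (0, 2))
(2, 0, R3, (1, 2))
(2, 0, R7, (1,))
(2, 1, R3, (1, 2))
(2, 2, R3, (1, 2))
(2, 3, R3, (1, 2))
(3, 0, R2, (0, 1))
(3, 0, R3, (1, 2))
(3, 1, R3, (1, 2))
(3, 2, R3, (1, 2))
(3, 3, R3, (1, 2))
(4, 0, R2, (1, 2))
(5, 0, R1, (1, 2))

bar 0: v0=A3 v1=A4 v2=E5 downbeat P5
bar 1: v0=B3 v1=G4 v2=A4 downbeat m7
bar 2: v0=A3 v1=F5 v2=C5 downbeat m3
bar 3: v0=C4 v1=G5 v2=E5 downbeat M3
bar 4: v0=B3 v1=G4 v2=D5 downbeat m3
bar 5: v0=A3 v1=A4 v2=E5 downbeat P5
  -> R4 @ bar 1 tick 0 v(0, 2): B3/A4 m7 untreated
  -> R3 @ bar 2 tick 0 v(1, 2): F5 above C5
  -> R7 @ bar 2 tick 0 v(1,): G4->F5 leap 10st
  -> R3 @ bar 2 tick 1 v(1, 2): F5 above C5
  -> R3 @ bar 2 tick 2 v(1, 2): F5 above C5
  -> R3 @ bar 2 tick 3 v(1, 2): F5 above C5
  -> R2 @ bar 3 tick 0 v(0, 1): A3/F5 m6 -> C4/G5 P5 similar
  -> R3 @ bar 3 tick 0 v(1, 2): G5 above E5
  -> R3 @ bar 3 tick 1 v(1, 2): G5 above E5
  -> R3 @ bar 3 tick 2 v(1, 2): G5 above E5
  -> R3 @ bar 3 tick 3 v(1, 2): G5 above E5
  -> R2 @ bar 4 tick 0 v(1, 2): G5/E5 m3 -> G4/D5 P5 similar
  -> R1 @ bar 5 tick 0 v(1, 2): G4/D5 P5 -> A4/E5 P5 similar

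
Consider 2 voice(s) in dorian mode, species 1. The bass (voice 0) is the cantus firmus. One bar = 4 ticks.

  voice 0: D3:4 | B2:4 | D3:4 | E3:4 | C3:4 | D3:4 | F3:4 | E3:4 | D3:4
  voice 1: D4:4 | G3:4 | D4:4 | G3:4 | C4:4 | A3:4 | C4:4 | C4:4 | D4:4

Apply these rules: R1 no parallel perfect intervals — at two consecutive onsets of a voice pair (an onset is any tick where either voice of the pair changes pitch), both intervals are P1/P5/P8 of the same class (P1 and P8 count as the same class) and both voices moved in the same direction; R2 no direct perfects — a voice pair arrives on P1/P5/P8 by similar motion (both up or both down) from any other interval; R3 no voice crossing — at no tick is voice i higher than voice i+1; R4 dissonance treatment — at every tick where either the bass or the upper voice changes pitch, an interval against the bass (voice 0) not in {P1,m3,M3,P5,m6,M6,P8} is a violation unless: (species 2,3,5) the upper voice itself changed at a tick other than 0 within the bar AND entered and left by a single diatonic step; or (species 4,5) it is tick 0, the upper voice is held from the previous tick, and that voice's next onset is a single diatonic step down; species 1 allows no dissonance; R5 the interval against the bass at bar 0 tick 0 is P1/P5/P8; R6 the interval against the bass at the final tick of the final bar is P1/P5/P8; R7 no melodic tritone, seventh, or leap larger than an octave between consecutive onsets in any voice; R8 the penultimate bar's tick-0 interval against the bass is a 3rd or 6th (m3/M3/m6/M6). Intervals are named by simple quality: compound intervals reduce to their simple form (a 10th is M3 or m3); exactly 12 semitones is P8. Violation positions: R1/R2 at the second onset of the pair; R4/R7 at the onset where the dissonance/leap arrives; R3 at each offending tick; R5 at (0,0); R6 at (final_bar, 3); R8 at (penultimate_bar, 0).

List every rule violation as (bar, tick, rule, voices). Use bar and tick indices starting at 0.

bar 0: v0=D3 v1=D4 downbeat P8
bar 1: v0=B2 v1=G3 downbeat m6
bar 2: v0=D3 v1=D4 downbeat P8
bar 3: v0=E3 v1=G3 downbeat m3
bar 4: v0=C3 v1=C4 downbeat P8
bar 5: v0=D3 v1=A3 downbeat P5
bar 6: v0=F3 v1=C4 downbeat P5
bar 7: v0=E3 v1=C4 downbeat m6
bar 8: v0=D3 v1=D4 downbeat P8
  -> R2 @ bar 2 tick 0 v(0, 1): B2/G3 m6 -> D3/D4 P8 similar
  -> R1 @ bar 6 tick 0 v(0, 1): D3/A3 P5 -> F3/C4 P5 similar

(2, 0, R2, (0, 1))
(6, 0, R1, (0, 1))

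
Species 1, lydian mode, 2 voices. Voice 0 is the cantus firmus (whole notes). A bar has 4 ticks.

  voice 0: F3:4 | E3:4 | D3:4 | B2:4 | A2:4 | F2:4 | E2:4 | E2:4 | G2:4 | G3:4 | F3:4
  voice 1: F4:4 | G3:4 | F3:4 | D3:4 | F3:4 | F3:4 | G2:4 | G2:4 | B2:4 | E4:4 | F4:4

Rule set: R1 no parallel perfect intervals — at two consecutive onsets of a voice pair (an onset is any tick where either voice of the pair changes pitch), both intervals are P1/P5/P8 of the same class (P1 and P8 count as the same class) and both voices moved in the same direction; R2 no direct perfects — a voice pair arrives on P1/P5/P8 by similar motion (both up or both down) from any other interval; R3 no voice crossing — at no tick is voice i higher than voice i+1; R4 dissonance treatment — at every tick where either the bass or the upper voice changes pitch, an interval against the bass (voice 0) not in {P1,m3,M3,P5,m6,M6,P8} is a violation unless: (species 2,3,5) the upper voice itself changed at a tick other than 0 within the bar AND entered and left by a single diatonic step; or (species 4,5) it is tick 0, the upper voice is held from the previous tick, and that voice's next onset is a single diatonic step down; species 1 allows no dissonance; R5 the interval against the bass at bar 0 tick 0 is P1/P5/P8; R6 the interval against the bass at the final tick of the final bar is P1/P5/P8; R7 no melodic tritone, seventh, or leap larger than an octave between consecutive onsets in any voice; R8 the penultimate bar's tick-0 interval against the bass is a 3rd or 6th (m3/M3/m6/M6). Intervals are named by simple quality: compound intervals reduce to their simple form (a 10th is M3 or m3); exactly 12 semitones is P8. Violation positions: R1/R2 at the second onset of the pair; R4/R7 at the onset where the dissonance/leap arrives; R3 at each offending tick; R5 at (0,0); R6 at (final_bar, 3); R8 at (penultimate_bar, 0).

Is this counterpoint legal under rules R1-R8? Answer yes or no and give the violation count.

No (3 violations)

bar 0: v0=F3 v1=F4 (P8)
bar 1: v0=E3 v1=G3 (m3)
bar 2: v0=D3 v1=F3 (m3)
bar 3: v0=B2 v1=D3 (m3)
bar 4: v0=A2 v1=F3 (m6)
bar 5: v0=F2 v1=F3 (P8)
bar 6: v0=E2 v1=G2 (m3)
bar 7: v0=E2 v1=G2 (m3)
bar 8: v0=G2 v1=B2 (M3)
bar 9: v0=G3 v1=E4 (M6)
bar 10: v0=F3 v1=F4 (P8)
  R7 @ bar1.0: F4->G3 leap 10st
  R7 @ bar6.0: F3->G2 leap 10st
  R7 @ bar9.0: B2->E4 leap 17st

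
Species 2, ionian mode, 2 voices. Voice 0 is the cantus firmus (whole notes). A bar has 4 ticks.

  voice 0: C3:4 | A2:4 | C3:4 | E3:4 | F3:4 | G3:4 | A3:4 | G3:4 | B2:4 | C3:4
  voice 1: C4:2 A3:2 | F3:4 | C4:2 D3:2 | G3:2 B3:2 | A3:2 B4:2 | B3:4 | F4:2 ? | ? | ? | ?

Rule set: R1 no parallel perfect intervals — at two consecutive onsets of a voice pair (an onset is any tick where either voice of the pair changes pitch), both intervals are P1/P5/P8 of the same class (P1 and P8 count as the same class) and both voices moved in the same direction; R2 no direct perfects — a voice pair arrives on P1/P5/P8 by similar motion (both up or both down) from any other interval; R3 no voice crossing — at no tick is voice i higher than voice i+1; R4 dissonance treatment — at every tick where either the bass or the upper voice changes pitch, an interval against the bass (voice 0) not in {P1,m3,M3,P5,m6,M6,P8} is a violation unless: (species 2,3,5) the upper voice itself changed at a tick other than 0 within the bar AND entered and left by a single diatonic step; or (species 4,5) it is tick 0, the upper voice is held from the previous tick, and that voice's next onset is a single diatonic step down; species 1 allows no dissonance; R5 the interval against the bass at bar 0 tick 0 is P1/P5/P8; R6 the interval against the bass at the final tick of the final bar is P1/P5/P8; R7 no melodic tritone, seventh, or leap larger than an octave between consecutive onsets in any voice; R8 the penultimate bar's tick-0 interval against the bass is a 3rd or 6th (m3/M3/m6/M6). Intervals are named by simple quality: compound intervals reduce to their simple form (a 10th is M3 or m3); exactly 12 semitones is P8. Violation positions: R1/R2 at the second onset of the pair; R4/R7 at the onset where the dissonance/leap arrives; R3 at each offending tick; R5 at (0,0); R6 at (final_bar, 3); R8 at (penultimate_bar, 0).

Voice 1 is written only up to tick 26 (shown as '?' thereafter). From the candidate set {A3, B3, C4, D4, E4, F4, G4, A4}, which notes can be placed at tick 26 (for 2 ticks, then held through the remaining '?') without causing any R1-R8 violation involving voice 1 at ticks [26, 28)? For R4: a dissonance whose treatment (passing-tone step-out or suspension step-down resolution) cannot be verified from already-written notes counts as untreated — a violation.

A3: legal
B3: violates R4,R7
C4: legal
D4: violates R4
E4: legal
F4: legal
G4: violates R4
A4: legal

{A3, A4, C4, E4, F4}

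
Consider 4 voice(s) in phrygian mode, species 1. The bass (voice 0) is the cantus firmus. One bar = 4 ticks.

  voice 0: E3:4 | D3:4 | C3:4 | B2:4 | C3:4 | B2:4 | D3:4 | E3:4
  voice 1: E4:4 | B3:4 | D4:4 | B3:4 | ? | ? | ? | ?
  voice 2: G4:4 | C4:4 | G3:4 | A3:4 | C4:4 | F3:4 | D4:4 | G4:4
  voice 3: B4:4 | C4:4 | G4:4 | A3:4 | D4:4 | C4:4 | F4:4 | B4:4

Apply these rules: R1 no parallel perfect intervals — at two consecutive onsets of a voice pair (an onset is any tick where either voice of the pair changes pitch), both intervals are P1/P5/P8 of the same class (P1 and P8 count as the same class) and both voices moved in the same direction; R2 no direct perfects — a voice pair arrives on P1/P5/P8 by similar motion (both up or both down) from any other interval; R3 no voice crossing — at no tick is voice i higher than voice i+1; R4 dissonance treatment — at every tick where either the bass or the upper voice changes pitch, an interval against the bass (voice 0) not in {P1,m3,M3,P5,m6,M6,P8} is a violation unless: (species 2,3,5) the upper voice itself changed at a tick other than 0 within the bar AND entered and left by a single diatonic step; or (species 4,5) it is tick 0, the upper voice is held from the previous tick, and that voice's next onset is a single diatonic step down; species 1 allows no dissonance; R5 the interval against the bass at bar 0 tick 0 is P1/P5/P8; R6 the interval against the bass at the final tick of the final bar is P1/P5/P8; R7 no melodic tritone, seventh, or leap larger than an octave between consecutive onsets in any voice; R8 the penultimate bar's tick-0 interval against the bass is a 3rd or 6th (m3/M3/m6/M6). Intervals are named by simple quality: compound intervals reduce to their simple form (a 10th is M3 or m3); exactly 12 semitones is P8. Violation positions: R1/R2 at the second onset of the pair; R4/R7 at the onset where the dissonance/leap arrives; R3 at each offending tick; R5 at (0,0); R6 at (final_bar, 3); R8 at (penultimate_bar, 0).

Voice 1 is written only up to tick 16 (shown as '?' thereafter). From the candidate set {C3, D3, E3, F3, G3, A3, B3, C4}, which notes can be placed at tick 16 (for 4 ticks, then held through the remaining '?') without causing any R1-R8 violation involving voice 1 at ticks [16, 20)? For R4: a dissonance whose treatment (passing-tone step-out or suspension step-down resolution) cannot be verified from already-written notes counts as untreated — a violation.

{A3, E3, G3}

C3: violates R7
D3: violates R4
E3: legal
F3: violates R4,R7
G3: legal
A3: legal
B3: violates R4
C4: violates R1,R2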